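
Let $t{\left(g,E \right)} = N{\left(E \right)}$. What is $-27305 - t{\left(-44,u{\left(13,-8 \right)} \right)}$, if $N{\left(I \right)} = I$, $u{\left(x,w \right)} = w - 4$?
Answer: $-27293$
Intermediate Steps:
$u{\left(x,w \right)} = -4 + w$ ($u{\left(x,w \right)} = w - 4 = -4 + w$)
$t{\left(g,E \right)} = E$
$-27305 - t{\left(-44,u{\left(13,-8 \right)} \right)} = -27305 - \left(-4 - 8\right) = -27305 - -12 = -27305 + 12 = -27293$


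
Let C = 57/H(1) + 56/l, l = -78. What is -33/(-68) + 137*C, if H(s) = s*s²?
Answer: 20449907/2652 ≈ 7711.1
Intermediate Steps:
H(s) = s³
C = 2195/39 (C = 57/(1³) + 56/(-78) = 57/1 + 56*(-1/78) = 57*1 - 28/39 = 57 - 28/39 = 2195/39 ≈ 56.282)
-33/(-68) + 137*C = -33/(-68) + 137*(2195/39) = -33*(-1/68) + 300715/39 = 33/68 + 300715/39 = 20449907/2652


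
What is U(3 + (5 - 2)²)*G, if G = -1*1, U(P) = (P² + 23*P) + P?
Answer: -432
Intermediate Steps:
U(P) = P² + 24*P
G = -1
U(3 + (5 - 2)²)*G = ((3 + (5 - 2)²)*(24 + (3 + (5 - 2)²)))*(-1) = ((3 + 3²)*(24 + (3 + 3²)))*(-1) = ((3 + 9)*(24 + (3 + 9)))*(-1) = (12*(24 + 12))*(-1) = (12*36)*(-1) = 432*(-1) = -432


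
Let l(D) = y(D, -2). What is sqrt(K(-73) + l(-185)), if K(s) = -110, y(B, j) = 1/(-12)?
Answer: I*sqrt(3963)/6 ≈ 10.492*I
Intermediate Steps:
y(B, j) = -1/12
l(D) = -1/12
sqrt(K(-73) + l(-185)) = sqrt(-110 - 1/12) = sqrt(-1321/12) = I*sqrt(3963)/6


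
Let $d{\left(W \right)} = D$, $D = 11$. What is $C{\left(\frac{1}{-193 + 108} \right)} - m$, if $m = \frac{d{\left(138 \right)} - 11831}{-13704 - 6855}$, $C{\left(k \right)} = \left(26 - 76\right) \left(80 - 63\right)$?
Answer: $- \frac{5828990}{6853} \approx -850.58$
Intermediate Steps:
$d{\left(W \right)} = 11$
$C{\left(k \right)} = -850$ ($C{\left(k \right)} = \left(-50\right) 17 = -850$)
$m = \frac{3940}{6853}$ ($m = \frac{11 - 11831}{-13704 - 6855} = - \frac{11820}{-20559} = \left(-11820\right) \left(- \frac{1}{20559}\right) = \frac{3940}{6853} \approx 0.57493$)
$C{\left(\frac{1}{-193 + 108} \right)} - m = -850 - \frac{3940}{6853} = - \frac{5828990}{6853}$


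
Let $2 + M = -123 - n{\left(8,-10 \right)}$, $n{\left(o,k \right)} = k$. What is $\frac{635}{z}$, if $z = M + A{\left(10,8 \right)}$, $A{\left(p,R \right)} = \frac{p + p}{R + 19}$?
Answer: $- \frac{3429}{617} \approx -5.5575$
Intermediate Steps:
$A{\left(p,R \right)} = \frac{2 p}{19 + R}$
$M = -115$ ($M = -2 - 113 = -115$)
$z = - \frac{3085}{27}$ ($z = -115 + 2 \cdot 10 \frac{1}{19 + 8} = -115 + 2 \cdot 10 \cdot \frac{1}{27} = -115 + \frac{20}{27} = - \frac{3085}{27} \approx -114.26$)
$\frac{635}{z} = \frac{635}{- \frac{3085}{27}} = 635 \left(- \frac{27}{3085}\right) = - \frac{3429}{617}$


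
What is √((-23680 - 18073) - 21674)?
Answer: I*√63427 ≈ 251.85*I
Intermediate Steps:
√((-23680 - 18073) - 21674) = √(-41753 - 21674) = √(-63427) = I*√63427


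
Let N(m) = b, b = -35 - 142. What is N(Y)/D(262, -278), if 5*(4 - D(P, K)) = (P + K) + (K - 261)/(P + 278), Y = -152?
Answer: -477900/19979 ≈ -23.920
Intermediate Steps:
D(P, K) = 4 - K/5 - P/5 - (-261 + K)/(5*(278 + P)) (D(P, K) = 4 - ((P + K) + (K - 261)/(P + 278))/5 = 4 - ((K + P) + (-261 + K)/(278 + P))/5 = 4 - (K + P + (-261 + K)/(278 + P))/5 = 4 + (-K/5 - P/5 - (-261 + K)/(5*(278 + P))) = 4 - K/5 - P/5 - (-261 + K)/(5*(278 + P)))
b = -177
N(m) = -177
N(Y)/D(262, -278) = -177*5*(278 + 262)/(5821 - 1*262**2 - 279*(-278) - 258*262 - 1*(-278)*262) = -177*2700/(5821 - 1*68644 + 77562 - 67596 + 72836) = -177*2700/(5821 - 68644 + 77562 - 67596 + 72836) = -177/((1/5)*(1/540)*19979) = -177/19979/2700 = -177*2700/19979 = -477900/19979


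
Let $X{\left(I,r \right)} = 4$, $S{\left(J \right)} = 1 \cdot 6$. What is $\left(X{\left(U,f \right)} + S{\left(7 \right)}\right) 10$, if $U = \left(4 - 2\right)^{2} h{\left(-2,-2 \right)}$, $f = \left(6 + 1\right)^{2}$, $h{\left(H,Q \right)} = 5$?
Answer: $100$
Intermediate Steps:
$S{\left(J \right)} = 6$
$f = 49$ ($f = 7^{2} = 49$)
$U = 20$ ($U = \left(4 - 2\right)^{2} \cdot 5 = 2^{2} \cdot 5 = 4 \cdot 5 = 20$)
$\left(X{\left(U,f \right)} + S{\left(7 \right)}\right) 10 = \left(4 + 6\right) 10 = 10 \cdot 10 = 100$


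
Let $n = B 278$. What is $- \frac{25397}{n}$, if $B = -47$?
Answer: $\frac{25397}{13066} \approx 1.9437$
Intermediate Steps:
$n = -13066$ ($n = \left(-47\right) 278 = -13066$)
$- \frac{25397}{n} = - \frac{25397}{-13066} = \left(-25397\right) \left(- \frac{1}{13066}\right) = \frac{25397}{13066}$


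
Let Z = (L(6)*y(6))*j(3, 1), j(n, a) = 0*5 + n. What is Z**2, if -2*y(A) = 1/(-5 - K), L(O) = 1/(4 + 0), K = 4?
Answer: 1/576 ≈ 0.0017361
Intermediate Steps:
j(n, a) = n (j(n, a) = 0 + n = n)
L(O) = 1/4
y(A) = 1/18 (y(A) = -1/(2*(-5 - 1*4)) = -1/(2*(-5 - 4)) = -1/2/(-9) = -1/2*(-1/9) = 1/18)
Z = 1/24 (Z = ((1/4)*(1/18))*3 = (1/72)*3 = 1/24 ≈ 0.041667)
Z**2 = (1/24)**2 = 1/576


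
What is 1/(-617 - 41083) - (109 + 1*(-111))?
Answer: 83399/41700 ≈ 2.0000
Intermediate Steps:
1/(-617 - 41083) - (109 + 1*(-111)) = 1/(-41700) - (109 - 111) = -1/41700 - 1*(-2) = -1/41700 + 2 = 83399/41700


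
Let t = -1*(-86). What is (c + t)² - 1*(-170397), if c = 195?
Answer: 249358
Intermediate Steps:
t = 86
(c + t)² - 1*(-170397) = (195 + 86)² - 1*(-170397) = 281² + 170397 = 78961 + 170397 = 249358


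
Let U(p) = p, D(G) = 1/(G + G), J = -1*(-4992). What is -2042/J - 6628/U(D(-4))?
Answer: 132346883/2496 ≈ 53024.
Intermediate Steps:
J = 4992
D(G) = 1/(2*G)
-2042/J - 6628/U(D(-4)) = -2042/4992 - 6628/((½)/(-4)) = -2042*1/4992 - 6628/((½)*(-¼)) = -1021/2496 - 6628/(-⅛) = -1021/2496 - 6628*(-8) = -1021/2496 + 53024 = 132346883/2496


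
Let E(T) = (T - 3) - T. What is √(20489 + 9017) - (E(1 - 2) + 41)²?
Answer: -1444 + √29506 ≈ -1272.2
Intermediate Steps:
E(T) = -3 (E(T) = (-3 + T) - T = -3)
√(20489 + 9017) - (E(1 - 2) + 41)² = √(20489 + 9017) - (-3 + 41)² = √29506 - 1*38² = √29506 - 1*1444 = √29506 - 1444 = -1444 + √29506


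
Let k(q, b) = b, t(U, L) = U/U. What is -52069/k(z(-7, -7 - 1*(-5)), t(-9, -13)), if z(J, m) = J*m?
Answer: -52069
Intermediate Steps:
t(U, L) = 1
-52069/k(z(-7, -7 - 1*(-5)), t(-9, -13)) = -52069/1 = -52069*1 = -52069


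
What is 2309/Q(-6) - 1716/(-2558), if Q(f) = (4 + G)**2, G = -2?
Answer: 2956643/5116 ≈ 577.92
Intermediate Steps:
Q(f) = 4 (Q(f) = (4 - 2)**2 = 2**2 = 4)
2309/Q(-6) - 1716/(-2558) = 2309/4 - 1716/(-2558) = 2309*(1/4) - 1716*(-1/2558) = 2309/4 + 858/1279 = 2956643/5116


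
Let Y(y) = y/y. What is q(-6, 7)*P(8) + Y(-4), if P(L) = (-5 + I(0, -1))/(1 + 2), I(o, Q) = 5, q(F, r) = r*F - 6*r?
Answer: 1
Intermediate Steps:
q(F, r) = -6*r + F*r (q(F, r) = F*r - 6*r = -6*r + F*r)
P(L) = 0 (P(L) = (-5 + 5)/(1 + 2) = 0/3 = 0*(⅓) = 0)
Y(y) = 1
q(-6, 7)*P(8) + Y(-4) = (7*(-6 - 6))*0 + 1 = (7*(-12))*0 + 1 = -84*0 + 1 = 0 + 1 = 1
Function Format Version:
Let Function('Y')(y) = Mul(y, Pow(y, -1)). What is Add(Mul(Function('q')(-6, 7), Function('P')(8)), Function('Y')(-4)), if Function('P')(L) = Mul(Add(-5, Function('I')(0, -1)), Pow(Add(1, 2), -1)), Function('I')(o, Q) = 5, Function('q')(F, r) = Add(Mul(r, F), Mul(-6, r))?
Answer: 1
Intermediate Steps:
Function('q')(F, r) = Add(Mul(-6, r), Mul(F, r)) (Function('q')(F, r) = Add(Mul(F, r), Mul(-6, r)) = Add(Mul(-6, r), Mul(F, r)))
Function('P')(L) = 0 (Function('P')(L) = Mul(Add(-5, 5), Pow(Add(1, 2), -1)) = Mul(0, Pow(3, -1)) = Mul(0, Rational(1, 3)) = 0)
Function('Y')(y) = 1
Add(Mul(Function('q')(-6, 7), Function('P')(8)), Function('Y')(-4)) = Add(Mul(Mul(7, Add(-6, -6)), 0), 1) = Add(Mul(Mul(7, -12), 0), 1) = Add(Mul(-84, 0), 1) = Add(0, 1) = 1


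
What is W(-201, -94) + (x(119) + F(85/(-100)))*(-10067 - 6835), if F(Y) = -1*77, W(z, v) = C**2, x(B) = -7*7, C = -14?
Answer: 2129848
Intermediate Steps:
x(B) = -49
W(z, v) = 196 (W(z, v) = (-14)**2 = 196)
F(Y) = -77
W(-201, -94) + (x(119) + F(85/(-100)))*(-10067 - 6835) = 196 + (-49 - 77)*(-10067 - 6835) = 196 - 126*(-16902) = 196 + 2129652 = 2129848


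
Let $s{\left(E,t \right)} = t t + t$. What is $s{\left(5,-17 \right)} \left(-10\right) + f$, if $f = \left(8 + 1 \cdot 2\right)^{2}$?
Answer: $-2620$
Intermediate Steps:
$f = 100$ ($f = \left(8 + 2\right)^{2} = 10^{2} = 100$)
$s{\left(E,t \right)} = t + t^{2}$ ($s{\left(E,t \right)} = t^{2} + t = t + t^{2}$)
$s{\left(5,-17 \right)} \left(-10\right) + f = - 17 \left(1 - 17\right) \left(-10\right) + 100 = \left(-17\right) \left(-16\right) \left(-10\right) + 100 = 272 \left(-10\right) + 100 = -2720 + 100 = -2620$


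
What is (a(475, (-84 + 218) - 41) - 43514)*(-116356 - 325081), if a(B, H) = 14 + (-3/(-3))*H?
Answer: 19161455859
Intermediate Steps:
a(B, H) = 14 + H (a(B, H) = 14 + (-3*(-⅓))*H = 14 + 1*H = 14 + H)
(a(475, (-84 + 218) - 41) - 43514)*(-116356 - 325081) = ((14 + ((-84 + 218) - 41)) - 43514)*(-116356 - 325081) = ((14 + (134 - 41)) - 43514)*(-441437) = ((14 + 93) - 43514)*(-441437) = (107 - 43514)*(-441437) = -43407*(-441437) = 19161455859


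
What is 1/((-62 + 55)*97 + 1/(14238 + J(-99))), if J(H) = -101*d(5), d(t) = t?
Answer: -13733/9324706 ≈ -0.0014728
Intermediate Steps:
J(H) = -505 (J(H) = -101*5 = -505)
1/((-62 + 55)*97 + 1/(14238 + J(-99))) = 1/((-62 + 55)*97 + 1/(14238 - 505)) = 1/(-7*97 + 1/13733) = 1/(-679 + 1/13733) = 1/(-9324706/13733) = -13733/9324706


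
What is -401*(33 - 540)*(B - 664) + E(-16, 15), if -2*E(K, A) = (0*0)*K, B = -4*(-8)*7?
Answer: -89455080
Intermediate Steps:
B = 224 (B = 32*7 = 224)
E(K, A) = 0 (E(K, A) = -0*0*K/2 = -0*K = -1/2*0 = 0)
-401*(33 - 540)*(B - 664) + E(-16, 15) = -401*(33 - 540)*(224 - 664) + 0 = -(-203307)*(-440) + 0 = -401*223080 + 0 = -89455080 + 0 = -89455080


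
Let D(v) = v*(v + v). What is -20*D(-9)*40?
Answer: -129600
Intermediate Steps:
D(v) = 2*v**2 (D(v) = v*(2*v) = 2*v**2)
-20*D(-9)*40 = -40*(-9)**2*40 = -40*81*40 = -20*162*40 = -3240*40 = -129600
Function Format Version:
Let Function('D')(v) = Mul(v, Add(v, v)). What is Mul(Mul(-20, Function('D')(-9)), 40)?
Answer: -129600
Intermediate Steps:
Function('D')(v) = Mul(2, Pow(v, 2)) (Function('D')(v) = Mul(v, Mul(2, v)) = Mul(2, Pow(v, 2)))
Mul(Mul(-20, Function('D')(-9)), 40) = Mul(Mul(-20, Mul(2, Pow(-9, 2))), 40) = Mul(Mul(-20, Mul(2, 81)), 40) = Mul(Mul(-20, 162), 40) = Mul(-3240, 40) = -129600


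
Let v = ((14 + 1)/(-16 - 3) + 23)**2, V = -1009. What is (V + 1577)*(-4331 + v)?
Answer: -786911176/361 ≈ -2.1798e+6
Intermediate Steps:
v = 178084/361 (v = (15/(-19) + 23)**2 = (15*(-1/19) + 23)**2 = (-15/19 + 23)**2 = (422/19)**2 = 178084/361 ≈ 493.31)
(V + 1577)*(-4331 + v) = (-1009 + 1577)*(-4331 + 178084/361) = 568*(-1385407/361) = -786911176/361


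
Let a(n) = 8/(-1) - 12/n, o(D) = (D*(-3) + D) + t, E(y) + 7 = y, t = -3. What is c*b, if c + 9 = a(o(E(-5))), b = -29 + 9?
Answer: 2460/7 ≈ 351.43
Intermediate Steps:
b = -20
E(y) = -7 + y
o(D) = -3 - 2*D (o(D) = (D*(-3) + D) - 3 = (-3*D + D) - 3 = -2*D - 3 = -3 - 2*D)
a(n) = -8 - 12/n (a(n) = 8*(-1) - 12/n = -8 - 12/n)
c = -123/7 (c = -9 + (-8 - 12/(-3 - 2*(-7 - 5))) = -9 + (-8 - 12/(-3 - 2*(-12))) = -9 + (-8 - 12/(-3 + 24)) = -9 + (-8 - 12/21) = -9 + (-8 - 12*1/21) = -9 + (-8 - 4/7) = -9 - 60/7 = -123/7 ≈ -17.571)
c*b = -123/7*(-20) = 2460/7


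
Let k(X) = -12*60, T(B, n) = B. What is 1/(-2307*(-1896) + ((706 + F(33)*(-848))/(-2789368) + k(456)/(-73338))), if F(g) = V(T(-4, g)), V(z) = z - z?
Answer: 17047222532/74565778918037665 ≈ 2.2862e-7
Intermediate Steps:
k(X) = -720
V(z) = 0
F(g) = 0
1/(-2307*(-1896) + ((706 + F(33)*(-848))/(-2789368) + k(456)/(-73338))) = 1/(-2307*(-1896) + ((706 + 0*(-848))/(-2789368) - 720/(-73338))) = 1/(4374072 + ((706 + 0)*(-1/2789368) - 720*(-1/73338))) = 1/(4374072 + (706*(-1/2789368) + 120/12223)) = 1/(4374072 + (-353/1394684 + 120/12223)) = 1/(4374072 + 163047361/17047222532) = 1/(74565778918037665/17047222532) = 17047222532/74565778918037665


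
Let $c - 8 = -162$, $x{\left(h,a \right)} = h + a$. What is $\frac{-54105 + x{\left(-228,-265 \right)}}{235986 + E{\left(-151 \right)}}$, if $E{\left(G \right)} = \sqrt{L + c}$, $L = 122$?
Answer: $- \frac{3221090907}{13922348057} + \frac{54598 i \sqrt{2}}{13922348057} \approx -0.23136 + 5.546 \cdot 10^{-6} i$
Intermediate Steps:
$x{\left(h,a \right)} = a + h$
$c = -154$ ($c = 8 - 162 = -154$)
$E{\left(G \right)} = 4 i \sqrt{2}$ ($E{\left(G \right)} = \sqrt{122 - 154} = \sqrt{-32} = 4 i \sqrt{2}$)
$\frac{-54105 + x{\left(-228,-265 \right)}}{235986 + E{\left(-151 \right)}} = \frac{-54105 - 493}{235986 + 4 i \sqrt{2}} = - \frac{54598}{235986 + 4 i \sqrt{2}}$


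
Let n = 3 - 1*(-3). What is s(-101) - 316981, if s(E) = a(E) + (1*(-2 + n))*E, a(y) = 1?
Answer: -317384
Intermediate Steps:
n = 6 (n = 3 + 3 = 6)
s(E) = 1 + 4*E (s(E) = 1 + (1*(-2 + 6))*E = 1 + (1*4)*E = 1 + 4*E)
s(-101) - 316981 = (1 + 4*(-101)) - 316981 = (1 - 404) - 316981 = -403 - 316981 = -317384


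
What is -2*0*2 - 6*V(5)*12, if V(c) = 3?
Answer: -216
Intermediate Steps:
-2*0*2 - 6*V(5)*12 = -2*0*2 - 6*3*12 = 0*2 - 18*12 = 0 - 216 = -216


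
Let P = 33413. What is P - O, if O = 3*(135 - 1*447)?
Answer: 34349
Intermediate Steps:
O = -936 (O = 3*(135 - 447) = 3*(-312) = -936)
P - O = 33413 - 1*(-936) = 33413 + 936 = 34349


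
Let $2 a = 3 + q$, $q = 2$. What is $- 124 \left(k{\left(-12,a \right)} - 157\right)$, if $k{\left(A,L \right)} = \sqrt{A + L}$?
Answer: $19468 - 62 i \sqrt{38} \approx 19468.0 - 382.19 i$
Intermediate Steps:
$a = \frac{5}{2}$ ($a = \frac{3 + 2}{2} = \frac{1}{2} \cdot 5 = \frac{5}{2} \approx 2.5$)
$- 124 \left(k{\left(-12,a \right)} - 157\right) = - 124 \left(\sqrt{-12 + \frac{5}{2}} - 157\right) = - 124 \left(\sqrt{- \frac{19}{2}} - 157\right) = - 124 \left(\frac{i \sqrt{38}}{2} - 157\right) = - 124 \left(-157 + \frac{i \sqrt{38}}{2}\right) = 19468 - 62 i \sqrt{38}$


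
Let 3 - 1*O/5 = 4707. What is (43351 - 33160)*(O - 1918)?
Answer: -259238658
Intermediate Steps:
O = -23520 (O = 15 - 5*4707 = 15 - 23535 = -23520)
(43351 - 33160)*(O - 1918) = (43351 - 33160)*(-23520 - 1918) = 10191*(-25438) = -259238658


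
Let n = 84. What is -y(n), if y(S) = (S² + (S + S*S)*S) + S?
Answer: -606900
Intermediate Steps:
y(S) = S + S² + S*(S + S²) (y(S) = (S² + (S + S²)*S) + S = (S² + S*(S + S²)) + S = S + S² + S*(S + S²))
-y(n) = -84*(1 + 84² + 2*84) = -84*(1 + 7056 + 168) = -84*7225 = -1*606900 = -606900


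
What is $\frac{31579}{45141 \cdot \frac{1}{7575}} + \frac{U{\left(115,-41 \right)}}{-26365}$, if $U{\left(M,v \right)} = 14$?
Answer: $\frac{2102265135217}{396714155} \approx 5299.2$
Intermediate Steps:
$\frac{31579}{45141 \cdot \frac{1}{7575}} + \frac{U{\left(115,-41 \right)}}{-26365} = \frac{31579}{45141 \cdot \frac{1}{7575}} + \frac{14}{-26365} = \frac{31579}{45141 \cdot \frac{1}{7575}} + 14 \left(- \frac{1}{26365}\right) = \frac{31579}{\frac{15047}{2525}} - \frac{14}{26365} = 31579 \cdot \frac{2525}{15047} - \frac{14}{26365} = \frac{79736975}{15047} - \frac{14}{26365} = \frac{2102265135217}{396714155}$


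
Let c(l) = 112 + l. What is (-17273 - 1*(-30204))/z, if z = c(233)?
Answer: 12931/345 ≈ 37.481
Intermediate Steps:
z = 345 (z = 112 + 233 = 345)
(-17273 - 1*(-30204))/z = (-17273 - 1*(-30204))/345 = (-17273 + 30204)*(1/345) = 12931*(1/345) = 12931/345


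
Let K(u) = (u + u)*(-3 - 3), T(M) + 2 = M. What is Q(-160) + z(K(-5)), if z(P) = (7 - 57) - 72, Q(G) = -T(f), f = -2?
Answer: -118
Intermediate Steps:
T(M) = -2 + M
Q(G) = 4 (Q(G) = -(-2 - 2) = -1*(-4) = 4)
K(u) = -12*u (K(u) = (2*u)*(-6) = -12*u)
z(P) = -122 (z(P) = -50 - 72 = -122)
Q(-160) + z(K(-5)) = 4 - 122 = -118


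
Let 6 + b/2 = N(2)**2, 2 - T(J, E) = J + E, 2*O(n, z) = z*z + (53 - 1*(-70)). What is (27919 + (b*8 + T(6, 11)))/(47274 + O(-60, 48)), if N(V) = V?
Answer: 55744/96975 ≈ 0.57483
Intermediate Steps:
O(n, z) = 123/2 + z**2/2 (O(n, z) = (z*z + (53 - 1*(-70)))/2 = (z**2 + (53 + 70))/2 = (z**2 + 123)/2 = (123 + z**2)/2 = 123/2 + z**2/2)
T(J, E) = 2 - E - J (T(J, E) = 2 - (J + E) = 2 - (E + J) = 2 + (-E - J) = 2 - E - J)
b = -4 (b = -12 + 2*2**2 = -12 + 2*4 = -12 + 8 = -4)
(27919 + (b*8 + T(6, 11)))/(47274 + O(-60, 48)) = (27919 + (-4*8 + (2 - 1*11 - 1*6)))/(47274 + (123/2 + (1/2)*48**2)) = (27919 + (-32 + (2 - 11 - 6)))/(47274 + (123/2 + (1/2)*2304)) = (27919 + (-32 - 15))/(47274 + (123/2 + 1152)) = (27919 - 47)/(47274 + 2427/2) = 27872/(96975/2) = 27872*(2/96975) = 55744/96975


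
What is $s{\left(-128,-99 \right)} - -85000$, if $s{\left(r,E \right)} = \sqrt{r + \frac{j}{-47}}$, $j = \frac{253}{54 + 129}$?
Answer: $85000 + \frac{i \sqrt{9471257781}}{8601} \approx 85000.0 + 11.315 i$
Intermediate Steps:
$j = \frac{253}{183} \approx 1.3825$
$s{\left(r,E \right)} = \sqrt{- \frac{253}{8601} + r}$ ($s{\left(r,E \right)} = \sqrt{r + \frac{253}{183 \left(-47\right)}} = \sqrt{r + \frac{253}{183} \left(- \frac{1}{47}\right)} = \sqrt{r - \frac{253}{8601}} = \sqrt{- \frac{253}{8601} + r}$)
$s{\left(-128,-99 \right)} - -85000 = \frac{\sqrt{-2176053 + 73977201 \left(-128\right)}}{8601} - -85000 = \frac{\sqrt{-2176053 - 9469081728}}{8601} + 85000 = \frac{\sqrt{-9471257781}}{8601} + 85000 = \frac{i \sqrt{9471257781}}{8601} + 85000 = 85000 + \frac{i \sqrt{9471257781}}{8601}$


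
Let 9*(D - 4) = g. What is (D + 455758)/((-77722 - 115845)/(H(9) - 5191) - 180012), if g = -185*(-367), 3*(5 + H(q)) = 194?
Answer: -64189177682/24934716243 ≈ -2.5743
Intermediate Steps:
H(q) = 179/3 (H(q) = -5 + (⅓)*194 = -5 + 194/3 = 179/3)
g = 67895
D = 67931/9 (D = 4 + (⅑)*67895 = 4 + 67895/9 = 67931/9 ≈ 7547.9)
(D + 455758)/((-77722 - 115845)/(H(9) - 5191) - 180012) = (67931/9 + 455758)/((-77722 - 115845)/(179/3 - 5191) - 180012) = 4169753/(9*(-193567/(-15394/3) - 180012)) = 4169753/(9*(-193567*(-3/15394) - 180012)) = 4169753/(9*(580701/15394 - 180012)) = 4169753/(9*(-2770524027/15394)) = (4169753/9)*(-15394/2770524027) = -64189177682/24934716243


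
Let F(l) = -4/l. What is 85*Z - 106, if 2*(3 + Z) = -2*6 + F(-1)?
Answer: -701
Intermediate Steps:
Z = -7 (Z = -3 + (-2*6 - 4/(-1))/2 = -3 + (-12 - 4*(-1))/2 = -3 + (-12 + 4)/2 = -3 + (½)*(-8) = -3 - 4 = -7)
85*Z - 106 = 85*(-7) - 106 = -595 - 106 = -701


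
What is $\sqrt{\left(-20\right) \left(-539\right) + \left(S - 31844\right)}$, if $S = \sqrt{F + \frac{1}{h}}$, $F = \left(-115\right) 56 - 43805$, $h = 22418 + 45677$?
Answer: $\frac{\sqrt{-97672272982600 + 68095 i \sqrt{232982498793030}}}{68095} \approx 0.77222 + 145.14 i$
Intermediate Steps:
$h = 68095$
$F = -50245$ ($F = -6440 - 43805 = -50245$)
$S = \frac{i \sqrt{232982498793030}}{68095}$ ($S = \sqrt{-50245 + \frac{1}{68095}} = \sqrt{- \frac{3421433274}{68095}} = \frac{i \sqrt{232982498793030}}{68095} \approx 224.15 i$)
$\sqrt{\left(-20\right) \left(-539\right) + \left(S - 31844\right)} = \sqrt{\left(-20\right) \left(-539\right) + \left(\frac{i \sqrt{232982498793030}}{68095} - 31844\right)} = \sqrt{10780 - \left(31844 - \frac{i \sqrt{232982498793030}}{68095}\right)} = \sqrt{-21064 + \frac{i \sqrt{232982498793030}}{68095}}$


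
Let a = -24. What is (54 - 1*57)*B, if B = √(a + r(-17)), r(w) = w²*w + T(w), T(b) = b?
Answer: -3*I*√4954 ≈ -211.15*I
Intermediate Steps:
r(w) = w + w³ (r(w) = w²*w + w = w³ + w = w + w³)
B = I*√4954 (B = √(-24 + (-17 + (-17)³)) = √(-24 + (-17 - 4913)) = √(-24 - 4930) = √(-4954) = I*√4954 ≈ 70.385*I)
(54 - 1*57)*B = (54 - 1*57)*(I*√4954) = (54 - 57)*(I*√4954) = -3*I*√4954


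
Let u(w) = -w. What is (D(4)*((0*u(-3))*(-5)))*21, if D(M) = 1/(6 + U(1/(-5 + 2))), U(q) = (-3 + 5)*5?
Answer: 0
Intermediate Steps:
U(q) = 10 (U(q) = 2*5 = 10)
D(M) = 1/16 (D(M) = 1/(6 + 10) = 1/16)
(D(4)*((0*u(-3))*(-5)))*21 = (((0*(-1*(-3)))*(-5))/16)*21 = (((0*3)*(-5))/16)*21 = ((0*(-5))/16)*21 = ((1/16)*0)*21 = 0*21 = 0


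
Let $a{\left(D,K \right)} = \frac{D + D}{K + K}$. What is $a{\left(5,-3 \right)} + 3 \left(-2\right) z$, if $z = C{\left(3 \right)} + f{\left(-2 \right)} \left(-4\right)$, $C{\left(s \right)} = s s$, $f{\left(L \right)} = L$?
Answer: $- \frac{311}{3} \approx -103.67$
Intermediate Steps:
$C{\left(s \right)} = s^{2}$
$a{\left(D,K \right)} = \frac{D}{K}$ ($a{\left(D,K \right)} = \frac{2 D}{2 K} = 2 D \frac{1}{2 K} = \frac{D}{K}$)
$z = 17$ ($z = 3^{2} - -8 = 9 + 8 = 17$)
$a{\left(5,-3 \right)} + 3 \left(-2\right) z = \frac{5}{-3} + 3 \left(-2\right) 17 = 5 \left(- \frac{1}{3}\right) - 102 = - \frac{5}{3} - 102 = - \frac{311}{3}$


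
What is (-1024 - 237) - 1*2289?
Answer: -3550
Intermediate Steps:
(-1024 - 237) - 1*2289 = -1261 - 2289 = -3550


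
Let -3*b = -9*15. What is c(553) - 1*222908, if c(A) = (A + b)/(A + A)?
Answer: -123267825/553 ≈ -2.2291e+5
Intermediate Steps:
b = 45 (b = -(-3)*15 = -⅓*(-135) = 45)
c(A) = (45 + A)/(2*A) (c(A) = (A + 45)/(A + A) = (45 + A)/((2*A)) = (45 + A)*(1/(2*A)) = (45 + A)/(2*A))
c(553) - 1*222908 = (½)*(45 + 553)/553 - 1*222908 = (½)*(1/553)*598 - 222908 = 299/553 - 222908 = -123267825/553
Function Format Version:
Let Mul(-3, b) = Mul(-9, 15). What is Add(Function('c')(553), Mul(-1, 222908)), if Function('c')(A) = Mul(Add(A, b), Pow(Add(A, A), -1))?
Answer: Rational(-123267825, 553) ≈ -2.2291e+5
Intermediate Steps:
b = 45 (b = Mul(Rational(-1, 3), Mul(-9, 15)) = Mul(Rational(-1, 3), -135) = 45)
Function('c')(A) = Mul(Rational(1, 2), Pow(A, -1), Add(45, A)) (Function('c')(A) = Mul(Add(A, 45), Pow(Add(A, A), -1)) = Mul(Add(45, A), Pow(Mul(2, A), -1)) = Mul(Add(45, A), Mul(Rational(1, 2), Pow(A, -1))) = Mul(Rational(1, 2), Pow(A, -1), Add(45, A)))
Add(Function('c')(553), Mul(-1, 222908)) = Add(Mul(Rational(1, 2), Pow(553, -1), Add(45, 553)), Mul(-1, 222908)) = Add(Mul(Rational(1, 2), Rational(1, 553), 598), -222908) = Add(Rational(299, 553), -222908) = Rational(-123267825, 553)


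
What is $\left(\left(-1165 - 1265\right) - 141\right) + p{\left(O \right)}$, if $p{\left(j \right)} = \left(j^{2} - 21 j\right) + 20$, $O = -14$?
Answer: $-2061$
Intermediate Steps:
$p{\left(j \right)} = 20 + j^{2} - 21 j$
$\left(\left(-1165 - 1265\right) - 141\right) + p{\left(O \right)} = \left(\left(-1165 - 1265\right) - 141\right) + \left(20 + \left(-14\right)^{2} - -294\right) = \left(-2430 - 141\right) + \left(20 + 196 + 294\right) = -2571 + 510 = -2061$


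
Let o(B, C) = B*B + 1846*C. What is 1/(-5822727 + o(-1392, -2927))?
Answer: -1/9288305 ≈ -1.0766e-7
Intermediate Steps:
o(B, C) = B**2 + 1846*C
1/(-5822727 + o(-1392, -2927)) = 1/(-5822727 + ((-1392)**2 + 1846*(-2927))) = 1/(-5822727 + (1937664 - 5403242)) = 1/(-5822727 - 3465578) = 1/(-9288305) = -1/9288305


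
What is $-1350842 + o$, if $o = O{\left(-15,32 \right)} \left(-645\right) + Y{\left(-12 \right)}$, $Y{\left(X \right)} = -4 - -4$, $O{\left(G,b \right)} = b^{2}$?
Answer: $-2011322$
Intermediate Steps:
$Y{\left(X \right)} = 0$ ($Y{\left(X \right)} = -4 + 4 = 0$)
$o = -660480$ ($o = 32^{2} \left(-645\right) + 0 = 1024 \left(-645\right) + 0 = -660480 + 0 = -660480$)
$-1350842 + o = -1350842 - 660480 = -2011322$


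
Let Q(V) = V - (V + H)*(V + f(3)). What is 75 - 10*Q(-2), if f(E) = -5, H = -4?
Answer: 515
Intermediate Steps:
Q(V) = V - (-5 + V)*(-4 + V) (Q(V) = V - (V - 4)*(V - 5) = V - (-4 + V)*(-5 + V) = V - (-5 + V)*(-4 + V))
75 - 10*Q(-2) = 75 - 10*(-20 - 1*(-2)**2 + 10*(-2)) = 75 - 10*(-20 - 1*4 - 20) = 75 - 10*(-20 - 4 - 20) = 75 - 10*(-44) = 75 + 440 = 515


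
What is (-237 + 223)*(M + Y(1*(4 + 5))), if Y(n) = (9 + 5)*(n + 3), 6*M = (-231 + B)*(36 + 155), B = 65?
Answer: 214886/3 ≈ 71629.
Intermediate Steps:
M = -15853/3 (M = ((-231 + 65)*(36 + 155))/6 = (-166*191)/6 = (⅙)*(-31706) = -15853/3 ≈ -5284.3)
Y(n) = 42 + 14*n (Y(n) = 14*(3 + n) = 42 + 14*n)
(-237 + 223)*(M + Y(1*(4 + 5))) = (-237 + 223)*(-15853/3 + (42 + 14*(1*(4 + 5)))) = -14*(-15853/3 + (42 + 14*(1*9))) = -14*(-15853/3 + (42 + 14*9)) = -14*(-15853/3 + (42 + 126)) = -14*(-15853/3 + 168) = -14*(-15349/3) = 214886/3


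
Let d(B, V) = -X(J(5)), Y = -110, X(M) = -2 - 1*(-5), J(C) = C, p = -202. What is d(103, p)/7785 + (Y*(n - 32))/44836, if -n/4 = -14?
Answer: -156719/2644305 ≈ -0.059267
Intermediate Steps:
X(M) = 3 (X(M) = -2 + 5 = 3)
n = 56 (n = -4*(-14) = 56)
d(B, V) = -3 (d(B, V) = -1*3 = -3)
d(103, p)/7785 + (Y*(n - 32))/44836 = -3/7785 - 110*(56 - 32)/44836 = -3*1/7785 - 110*24*(1/44836) = -1/2595 - 2640*1/44836 = -1/2595 - 60/1019 = -156719/2644305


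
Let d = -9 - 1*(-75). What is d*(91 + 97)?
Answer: 12408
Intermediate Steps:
d = 66 (d = -9 + 75 = 66)
d*(91 + 97) = 66*(91 + 97) = 66*188 = 12408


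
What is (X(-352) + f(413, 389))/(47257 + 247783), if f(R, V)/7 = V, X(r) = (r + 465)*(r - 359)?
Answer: -3881/14752 ≈ -0.26308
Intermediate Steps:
X(r) = (-359 + r)*(465 + r) (X(r) = (465 + r)*(-359 + r) = (-359 + r)*(465 + r))
f(R, V) = 7*V
(X(-352) + f(413, 389))/(47257 + 247783) = ((-166935 + (-352)**2 + 106*(-352)) + 7*389)/(47257 + 247783) = ((-166935 + 123904 - 37312) + 2723)/295040 = (-80343 + 2723)*(1/295040) = -77620*1/295040 = -3881/14752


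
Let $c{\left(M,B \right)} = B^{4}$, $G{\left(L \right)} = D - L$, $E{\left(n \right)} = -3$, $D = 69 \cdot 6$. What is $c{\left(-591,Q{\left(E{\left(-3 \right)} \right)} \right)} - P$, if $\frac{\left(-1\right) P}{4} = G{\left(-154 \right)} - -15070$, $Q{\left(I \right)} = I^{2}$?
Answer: $69113$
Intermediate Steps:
$D = 414$
$G{\left(L \right)} = 414 - L$
$P = -62552$ ($P = - 4 \left(\left(414 - -154\right) - -15070\right) = - 4 \left(\left(414 + 154\right) + 15070\right) = - 4 \left(568 + 15070\right) = \left(-4\right) 15638 = -62552$)
$c{\left(-591,Q{\left(E{\left(-3 \right)} \right)} \right)} - P = \left(\left(-3\right)^{2}\right)^{4} - -62552 = 9^{4} + 62552 = 6561 + 62552 = 69113$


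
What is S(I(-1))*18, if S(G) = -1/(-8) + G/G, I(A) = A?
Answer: 81/4 ≈ 20.250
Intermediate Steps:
S(G) = 9/8 (S(G) = -1*(-⅛) + 1 = ⅛ + 1 = 9/8)
S(I(-1))*18 = (9/8)*18 = 81/4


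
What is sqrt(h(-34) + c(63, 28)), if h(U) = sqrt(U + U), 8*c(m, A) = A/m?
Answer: sqrt(2 + 72*I*sqrt(17))/6 ≈ 2.0374 + 2.0237*I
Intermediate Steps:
c(m, A) = A/(8*m) (c(m, A) = (A/m)/8 = A/(8*m))
h(U) = sqrt(2)*sqrt(U) (h(U) = sqrt(2*U) = sqrt(2)*sqrt(U))
sqrt(h(-34) + c(63, 28)) = sqrt(sqrt(2)*sqrt(-34) + (1/8)*28/63) = sqrt(sqrt(2)*(I*sqrt(34)) + (1/8)*28*(1/63)) = sqrt(2*I*sqrt(17) + 1/18) = sqrt(1/18 + 2*I*sqrt(17))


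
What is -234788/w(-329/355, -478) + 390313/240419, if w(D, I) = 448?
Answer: -14068158987/26926928 ≈ -522.46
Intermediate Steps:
-234788/w(-329/355, -478) + 390313/240419 = -234788/448 + 390313/240419 = -234788*1/448 + 390313*(1/240419) = -58697/112 + 390313/240419 = -14068158987/26926928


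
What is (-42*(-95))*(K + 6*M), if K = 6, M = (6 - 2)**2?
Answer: 406980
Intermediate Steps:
M = 16 (M = 4**2 = 16)
(-42*(-95))*(K + 6*M) = (-42*(-95))*(6 + 6*16) = 3990*(6 + 96) = 3990*102 = 406980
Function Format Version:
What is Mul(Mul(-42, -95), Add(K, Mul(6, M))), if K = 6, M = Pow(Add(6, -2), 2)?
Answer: 406980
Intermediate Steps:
M = 16 (M = Pow(4, 2) = 16)
Mul(Mul(-42, -95), Add(K, Mul(6, M))) = Mul(Mul(-42, -95), Add(6, Mul(6, 16))) = Mul(3990, Add(6, 96)) = Mul(3990, 102) = 406980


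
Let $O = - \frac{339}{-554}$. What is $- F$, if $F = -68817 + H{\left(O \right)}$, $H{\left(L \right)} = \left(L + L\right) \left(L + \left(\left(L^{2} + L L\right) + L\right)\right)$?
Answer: $\frac{2925161190069}{42507866} \approx 68815.0$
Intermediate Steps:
$O = \frac{339}{554}$ ($O = \left(-339\right) \left(- \frac{1}{554}\right) = \frac{339}{554} \approx 0.61191$)
$H{\left(L \right)} = 2 L \left(2 L + 2 L^{2}\right)$ ($H{\left(L \right)} = 2 L \left(L + \left(\left(L^{2} + L^{2}\right) + L\right)\right) = 2 L \left(L + \left(2 L^{2} + L\right)\right) = 2 L \left(L + \left(L + 2 L^{2}\right)\right) = 2 L \left(2 L + 2 L^{2}\right)$)
$F = - \frac{2925161190069}{42507866}$ ($F = -68817 + 4 \left(\frac{339}{554}\right)^{2} \left(1 + \frac{339}{554}\right) = -68817 + 4 \cdot \frac{114921}{306916} \cdot \frac{893}{554} = -68817 + \frac{102624453}{42507866} = - \frac{2925161190069}{42507866} \approx -68815.0$)
$- F = \left(-1\right) \left(- \frac{2925161190069}{42507866}\right) = \frac{2925161190069}{42507866}$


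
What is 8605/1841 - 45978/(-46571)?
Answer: 9905897/1749739 ≈ 5.6614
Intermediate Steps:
8605/1841 - 45978/(-46571) = 8605*(1/1841) - 45978*(-1/46571) = 8605/1841 + 45978/46571 = 9905897/1749739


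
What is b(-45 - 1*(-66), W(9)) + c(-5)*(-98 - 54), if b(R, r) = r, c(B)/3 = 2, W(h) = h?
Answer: -903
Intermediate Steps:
c(B) = 6 (c(B) = 3*2 = 6)
b(-45 - 1*(-66), W(9)) + c(-5)*(-98 - 54) = 9 + 6*(-98 - 54) = 9 + 6*(-152) = 9 - 912 = -903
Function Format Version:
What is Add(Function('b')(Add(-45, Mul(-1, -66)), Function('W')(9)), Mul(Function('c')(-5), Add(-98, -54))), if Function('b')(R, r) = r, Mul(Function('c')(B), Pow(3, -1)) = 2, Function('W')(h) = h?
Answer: -903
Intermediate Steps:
Function('c')(B) = 6 (Function('c')(B) = Mul(3, 2) = 6)
Add(Function('b')(Add(-45, Mul(-1, -66)), Function('W')(9)), Mul(Function('c')(-5), Add(-98, -54))) = Add(9, Mul(6, Add(-98, -54))) = Add(9, Mul(6, -152)) = Add(9, -912) = -903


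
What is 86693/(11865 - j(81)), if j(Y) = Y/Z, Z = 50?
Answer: 4334650/593169 ≈ 7.3076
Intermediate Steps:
j(Y) = Y/50
86693/(11865 - j(81)) = 86693/(11865 - 81/50) = 86693/(593169/50) = 86693*(50/593169) = 4334650/593169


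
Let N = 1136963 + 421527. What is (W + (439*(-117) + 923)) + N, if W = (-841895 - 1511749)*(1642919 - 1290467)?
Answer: -829545027038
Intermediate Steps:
N = 1558490
W = -829546535088 (W = -2353644*352452 = -829546535088)
(W + (439*(-117) + 923)) + N = (-829546535088 + (439*(-117) + 923)) + 1558490 = (-829546535088 + (-51363 + 923)) + 1558490 = (-829546535088 - 50440) + 1558490 = -829546585528 + 1558490 = -829545027038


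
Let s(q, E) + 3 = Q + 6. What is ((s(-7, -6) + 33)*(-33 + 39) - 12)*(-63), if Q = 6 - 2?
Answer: -14364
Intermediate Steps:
Q = 4
s(q, E) = 7 (s(q, E) = -3 + (4 + 6) = -3 + 10 = 7)
((s(-7, -6) + 33)*(-33 + 39) - 12)*(-63) = ((7 + 33)*(-33 + 39) - 12)*(-63) = (40*6 - 12)*(-63) = (240 - 12)*(-63) = 228*(-63) = -14364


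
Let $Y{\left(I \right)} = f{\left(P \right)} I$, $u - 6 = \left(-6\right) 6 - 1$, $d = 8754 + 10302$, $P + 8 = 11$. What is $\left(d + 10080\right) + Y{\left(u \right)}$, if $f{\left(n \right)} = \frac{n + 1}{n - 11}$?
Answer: $\frac{58303}{2} \approx 29152.0$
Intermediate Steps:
$P = 3$ ($P = -8 + 11 = 3$)
$d = 19056$
$f{\left(n \right)} = \frac{1 + n}{-11 + n}$
$u = -31$ ($u = 6 - 37 = -31$)
$Y{\left(I \right)} = - \frac{I}{2}$ ($Y{\left(I \right)} = \frac{1 + 3}{-11 + 3} I = \frac{1}{-8} \cdot 4 I = \left(- \frac{1}{8}\right) 4 I = - \frac{I}{2}$)
$\left(d + 10080\right) + Y{\left(u \right)} = \left(19056 + 10080\right) - - \frac{31}{2} = 29136 + \frac{31}{2} = \frac{58303}{2}$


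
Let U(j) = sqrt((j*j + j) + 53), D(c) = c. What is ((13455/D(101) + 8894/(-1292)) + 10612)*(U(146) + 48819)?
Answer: 34204218781365/65246 + 700633335*sqrt(21515)/65246 ≈ 5.2581e+8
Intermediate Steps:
U(j) = sqrt(53 + j + j**2) (U(j) = sqrt((j**2 + j) + 53) = sqrt((j + j**2) + 53) = sqrt(53 + j + j**2))
((13455/D(101) + 8894/(-1292)) + 10612)*(U(146) + 48819) = ((13455/101 + 8894/(-1292)) + 10612)*(sqrt(53 + 146 + 146**2) + 48819) = ((13455*(1/101) + 8894*(-1/1292)) + 10612)*(sqrt(53 + 146 + 21316) + 48819) = ((13455/101 - 4447/646) + 10612)*(sqrt(21515) + 48819) = (8242783/65246 + 10612)*(48819 + sqrt(21515)) = 700633335*(48819 + sqrt(21515))/65246 = 34204218781365/65246 + 700633335*sqrt(21515)/65246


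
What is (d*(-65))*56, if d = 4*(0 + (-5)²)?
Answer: -364000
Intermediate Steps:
d = 100 (d = 4*(0 + 25) = 4*25 = 100)
(d*(-65))*56 = (100*(-65))*56 = -6500*56 = -364000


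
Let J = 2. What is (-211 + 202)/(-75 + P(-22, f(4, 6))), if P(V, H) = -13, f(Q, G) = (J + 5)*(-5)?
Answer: 9/88 ≈ 0.10227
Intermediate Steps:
f(Q, G) = -35 (f(Q, G) = (2 + 5)*(-5) = 7*(-5) = -35)
(-211 + 202)/(-75 + P(-22, f(4, 6))) = (-211 + 202)/(-75 - 13) = -9/(-88) = -9*(-1/88) = 9/88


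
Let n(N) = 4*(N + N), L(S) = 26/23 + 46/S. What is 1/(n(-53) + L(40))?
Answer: -460/193991 ≈ -0.0023712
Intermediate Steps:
L(S) = 26/23 + 46/S (L(S) = 26*(1/23) + 46/S = 26/23 + 46/S)
n(N) = 8*N (n(N) = 4*(2*N) = 8*N)
1/(n(-53) + L(40)) = 1/(8*(-53) + (26/23 + 46/40)) = 1/(-424 + (26/23 + 46*(1/40))) = 1/(-424 + (26/23 + 23/20)) = 1/(-424 + 1049/460) = 1/(-193991/460) = -460/193991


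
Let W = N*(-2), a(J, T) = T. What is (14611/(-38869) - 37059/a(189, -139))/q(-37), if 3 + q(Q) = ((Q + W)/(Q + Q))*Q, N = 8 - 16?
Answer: -2876830684/145875357 ≈ -19.721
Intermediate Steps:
N = -8
W = 16 (W = -8*(-2) = 16)
q(Q) = 5 + Q/2 (q(Q) = -3 + ((Q + 16)/(Q + Q))*Q = -3 + ((16 + Q)/((2*Q)))*Q = -3 + ((16 + Q)*(1/(2*Q)))*Q = -3 + ((16 + Q)/(2*Q))*Q = -3 + (8 + Q/2) = 5 + Q/2)
(14611/(-38869) - 37059/a(189, -139))/q(-37) = (14611/(-38869) - 37059/(-139))/(5 + (½)*(-37)) = (14611*(-1/38869) - 37059*(-1/139))/(5 - 37/2) = (-14611/38869 + 37059/139)/(-27/2) = (1438415342/5402791)*(-2/27) = -2876830684/145875357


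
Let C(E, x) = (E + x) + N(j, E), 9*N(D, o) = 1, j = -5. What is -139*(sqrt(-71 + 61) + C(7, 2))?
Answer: -11398/9 - 139*I*sqrt(10) ≈ -1266.4 - 439.56*I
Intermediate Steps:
N(D, o) = 1/9 (N(D, o) = (1/9)*1 = 1/9)
C(E, x) = 1/9 + E + x (C(E, x) = (E + x) + 1/9 = 1/9 + E + x)
-139*(sqrt(-71 + 61) + C(7, 2)) = -139*(sqrt(-71 + 61) + (1/9 + 7 + 2)) = -139*(sqrt(-10) + 82/9) = -139*(I*sqrt(10) + 82/9) = -139*(82/9 + I*sqrt(10)) = -11398/9 - 139*I*sqrt(10)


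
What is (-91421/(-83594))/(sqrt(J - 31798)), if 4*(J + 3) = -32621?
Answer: -91421*I*sqrt(6393)/1336041105 ≈ -0.0054711*I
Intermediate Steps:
J = -32633/4 (J = -3 + (1/4)*(-32621) = -3 - 32621/4 = -32633/4 ≈ -8158.3)
(-91421/(-83594))/(sqrt(J - 31798)) = (-91421/(-83594))/(sqrt(-32633/4 - 31798)) = (-91421*(-1/83594))/(sqrt(-159825/4)) = 91421/(83594*((5*I*sqrt(6393)/2))) = 91421*(-2*I*sqrt(6393)/31965)/83594 = -91421*I*sqrt(6393)/1336041105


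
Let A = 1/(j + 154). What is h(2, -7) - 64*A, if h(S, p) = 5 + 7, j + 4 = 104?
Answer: 1492/127 ≈ 11.748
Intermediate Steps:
j = 100 (j = -4 + 104 = 100)
h(S, p) = 12
A = 1/254 (A = 1/(100 + 154) = 1/254 ≈ 0.0039370)
h(2, -7) - 64*A = 12 - 64*1/254 = 12 - 32/127 = 1492/127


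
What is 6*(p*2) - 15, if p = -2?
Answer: -39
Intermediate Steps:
6*(p*2) - 15 = 6*(-2*2) - 15 = 6*(-4) - 15 = -24 - 15 = -39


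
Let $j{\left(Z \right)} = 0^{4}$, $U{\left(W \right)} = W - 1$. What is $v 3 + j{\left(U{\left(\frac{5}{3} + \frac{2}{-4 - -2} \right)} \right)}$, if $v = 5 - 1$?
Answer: $12$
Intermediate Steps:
$U{\left(W \right)} = -1 + W$
$v = 4$
$j{\left(Z \right)} = 0$
$v 3 + j{\left(U{\left(\frac{5}{3} + \frac{2}{-4 - -2} \right)} \right)} = 4 \cdot 3 + 0 = 12 + 0 = 12$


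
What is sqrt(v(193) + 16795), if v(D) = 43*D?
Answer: sqrt(25094) ≈ 158.41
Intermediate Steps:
sqrt(v(193) + 16795) = sqrt(43*193 + 16795) = sqrt(8299 + 16795) = sqrt(25094)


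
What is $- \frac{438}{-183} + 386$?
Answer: $\frac{23692}{61} \approx 388.39$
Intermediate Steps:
$- \frac{438}{-183} + 386 = \left(-438\right) \left(- \frac{1}{183}\right) + 386 = \frac{146}{61} + 386 = \frac{23692}{61}$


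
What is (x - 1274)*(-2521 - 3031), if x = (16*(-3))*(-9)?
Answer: 4674784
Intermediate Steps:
x = 432 (x = -48*(-9) = 432)
(x - 1274)*(-2521 - 3031) = (432 - 1274)*(-2521 - 3031) = -842*(-5552) = 4674784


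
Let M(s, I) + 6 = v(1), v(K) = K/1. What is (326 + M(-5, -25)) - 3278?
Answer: -2957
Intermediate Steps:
v(K) = K (v(K) = K*1 = K)
M(s, I) = -5 (M(s, I) = -6 + 1 = -5)
(326 + M(-5, -25)) - 3278 = (326 - 5) - 3278 = 321 - 3278 = -2957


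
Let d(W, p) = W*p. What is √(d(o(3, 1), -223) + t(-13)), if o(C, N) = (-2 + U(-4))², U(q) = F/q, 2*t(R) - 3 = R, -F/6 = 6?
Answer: 2*I*√2733 ≈ 104.56*I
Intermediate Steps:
F = -36 (F = -6*6 = -36)
t(R) = 3/2 + R/2
U(q) = -36/q
o(C, N) = 49 (o(C, N) = (-2 - 36/(-4))² = (-2 - 36*(-¼))² = (-2 + 9)² = 7² = 49)
√(d(o(3, 1), -223) + t(-13)) = √(49*(-223) + (3/2 + (½)*(-13))) = √(-10927 + (3/2 - 13/2)) = √(-10927 - 5) = √(-10932) = 2*I*√2733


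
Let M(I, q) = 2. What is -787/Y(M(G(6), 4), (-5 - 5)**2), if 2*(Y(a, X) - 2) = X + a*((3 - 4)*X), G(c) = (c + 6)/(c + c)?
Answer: 787/48 ≈ 16.396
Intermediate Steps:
G(c) = (6 + c)/(2*c) (G(c) = (6 + c)/((2*c)) = (6 + c)*(1/(2*c)) = (6 + c)/(2*c))
Y(a, X) = 2 + X/2 - X*a/2 (Y(a, X) = 2 + (X + a*((3 - 4)*X))/2 = 2 + (X + a*(-X))/2 = 2 + (X - X*a)/2 = 2 + (X/2 - X*a/2) = 2 + X/2 - X*a/2)
-787/Y(M(G(6), 4), (-5 - 5)**2) = -787/(2 + (-5 - 5)**2/2 - 1/2*(-5 - 5)**2*2) = -787/(2 + (1/2)*(-10)**2 - 1/2*(-10)**2*2) = -787/(2 + (1/2)*100 - 1/2*100*2) = -787/(2 + 50 - 100) = -787/(-48) = -787*(-1/48) = 787/48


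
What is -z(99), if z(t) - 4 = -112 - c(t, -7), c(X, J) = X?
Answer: 207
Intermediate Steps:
z(t) = -108 - t (z(t) = 4 + (-112 - t) = -108 - t)
-z(99) = -(-108 - 1*99) = -(-108 - 99) = -1*(-207) = 207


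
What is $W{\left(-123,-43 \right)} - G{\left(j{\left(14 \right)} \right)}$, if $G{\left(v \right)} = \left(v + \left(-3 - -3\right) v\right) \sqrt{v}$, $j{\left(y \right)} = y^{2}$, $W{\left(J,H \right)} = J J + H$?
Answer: $12342$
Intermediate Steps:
$W{\left(J,H \right)} = H + J^{2}$ ($W{\left(J,H \right)} = J^{2} + H = H + J^{2}$)
$G{\left(v \right)} = v^{\frac{3}{2}}$ ($G{\left(v \right)} = \left(v + \left(-3 + 3\right) v\right) \sqrt{v} = \left(v + 0 v\right) \sqrt{v} = \left(v + 0\right) \sqrt{v} = v \sqrt{v} = v^{\frac{3}{2}}$)
$W{\left(-123,-43 \right)} - G{\left(j{\left(14 \right)} \right)} = \left(-43 + \left(-123\right)^{2}\right) - \left(14^{2}\right)^{\frac{3}{2}} = \left(-43 + 15129\right) - 196^{\frac{3}{2}} = 15086 - 2744 = 12342$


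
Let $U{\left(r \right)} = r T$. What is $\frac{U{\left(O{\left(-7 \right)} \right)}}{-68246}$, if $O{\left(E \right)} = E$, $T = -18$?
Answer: $- \frac{63}{34123} \approx -0.0018463$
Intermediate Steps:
$U{\left(r \right)} = - 18 r$ ($U{\left(r \right)} = r \left(-18\right) = - 18 r$)
$\frac{U{\left(O{\left(-7 \right)} \right)}}{-68246} = \frac{\left(-18\right) \left(-7\right)}{-68246} = 126 \left(- \frac{1}{68246}\right) = - \frac{63}{34123}$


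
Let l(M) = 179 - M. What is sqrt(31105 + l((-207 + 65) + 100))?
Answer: sqrt(31326) ≈ 176.99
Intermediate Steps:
sqrt(31105 + l((-207 + 65) + 100)) = sqrt(31105 + (179 - ((-207 + 65) + 100))) = sqrt(31105 + (179 - (-142 + 100))) = sqrt(31105 + (179 - 1*(-42))) = sqrt(31105 + (179 + 42)) = sqrt(31105 + 221) = sqrt(31326)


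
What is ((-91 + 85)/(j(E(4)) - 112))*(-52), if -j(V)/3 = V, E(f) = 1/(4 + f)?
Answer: -2496/899 ≈ -2.7764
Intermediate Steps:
j(V) = -3*V
((-91 + 85)/(j(E(4)) - 112))*(-52) = ((-91 + 85)/(-3/(4 + 4) - 112))*(-52) = -6/(-3/8 - 112)*(-52) = -6/(-899/8)*(-52) = -6*(-8/899)*(-52) = (48/899)*(-52) = -2496/899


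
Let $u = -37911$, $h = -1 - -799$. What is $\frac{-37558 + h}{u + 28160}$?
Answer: $\frac{36760}{9751} \approx 3.7699$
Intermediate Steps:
$h = 798$ ($h = -1 + 799 = 798$)
$\frac{-37558 + h}{u + 28160} = \frac{-37558 + 798}{-37911 + 28160} = - \frac{36760}{-9751} = \left(-36760\right) \left(- \frac{1}{9751}\right) = \frac{36760}{9751}$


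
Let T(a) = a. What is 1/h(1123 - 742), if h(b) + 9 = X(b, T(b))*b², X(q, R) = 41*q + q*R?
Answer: 1/23339275893 ≈ 4.2846e-11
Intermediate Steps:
X(q, R) = 41*q + R*q
h(b) = -9 + b³*(41 + b) (h(b) = -9 + (b*(41 + b))*b² = -9 + b³*(41 + b))
1/h(1123 - 742) = 1/(-9 + (1123 - 742)³*(41 + (1123 - 742))) = 1/(-9 + 381³*(41 + 381)) = 1/(-9 + 55306341*422) = 1/(-9 + 23339275902) = 1/23339275893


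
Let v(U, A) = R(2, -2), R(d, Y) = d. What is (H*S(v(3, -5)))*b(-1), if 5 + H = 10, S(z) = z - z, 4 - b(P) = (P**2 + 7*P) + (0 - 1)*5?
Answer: 0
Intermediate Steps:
b(P) = 9 - P**2 - 7*P (b(P) = 4 - ((P**2 + 7*P) + (0 - 1)*5) = 4 - ((P**2 + 7*P) - 1*5) = 4 - ((P**2 + 7*P) - 5) = 4 - (-5 + P**2 + 7*P) = 4 + (5 - P**2 - 7*P) = 9 - P**2 - 7*P)
v(U, A) = 2
S(z) = 0
H = 5 (H = -5 + 10 = 5)
(H*S(v(3, -5)))*b(-1) = (5*0)*(9 - 1*(-1)**2 - 7*(-1)) = 0*(9 - 1*1 + 7) = 0*(9 - 1 + 7) = 0*15 = 0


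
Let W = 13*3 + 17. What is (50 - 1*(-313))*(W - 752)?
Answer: -252648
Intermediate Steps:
W = 56 (W = 39 + 17 = 56)
(50 - 1*(-313))*(W - 752) = (50 - 1*(-313))*(56 - 752) = (50 + 313)*(-696) = 363*(-696) = -252648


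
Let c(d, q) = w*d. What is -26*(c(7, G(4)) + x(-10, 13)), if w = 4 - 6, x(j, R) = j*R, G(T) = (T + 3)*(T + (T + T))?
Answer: 3744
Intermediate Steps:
G(T) = 3*T*(3 + T) (G(T) = (3 + T)*(T + 2*T) = (3 + T)*(3*T) = 3*T*(3 + T))
x(j, R) = R*j
w = -2
c(d, q) = -2*d
-26*(c(7, G(4)) + x(-10, 13)) = -26*(-2*7 + 13*(-10)) = -26*(-14 - 130) = -26*(-144) = 3744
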